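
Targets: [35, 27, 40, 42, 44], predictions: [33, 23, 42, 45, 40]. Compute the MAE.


Absolute errors: |35-33|=2, |27-23|=4, |40-42|=2, |42-45|=3, |44-40|=4
Sum = 15
MAE = 15/5 = 3

3


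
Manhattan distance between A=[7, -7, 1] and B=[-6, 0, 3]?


d = |7+ 6| + |-7-0| + |1-3|
  = 13 + 7 + 2
  = 22

22


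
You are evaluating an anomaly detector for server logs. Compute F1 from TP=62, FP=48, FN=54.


Precision = 62/110 = 0.5636
Recall = 62/116 = 0.5345
F1 = 2·P·R/(P+R) = 2·TP/(2·TP+FP+FN) = 124/(124+48+54) = 124/226 = 0.5487

0.5487


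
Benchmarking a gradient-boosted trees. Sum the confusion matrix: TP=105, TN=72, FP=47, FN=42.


Total = TP + TN + FP + FN
= 105 + 72 + 47 + 42
= 266
(Predicted positive: 152, predicted negative: 114)

266


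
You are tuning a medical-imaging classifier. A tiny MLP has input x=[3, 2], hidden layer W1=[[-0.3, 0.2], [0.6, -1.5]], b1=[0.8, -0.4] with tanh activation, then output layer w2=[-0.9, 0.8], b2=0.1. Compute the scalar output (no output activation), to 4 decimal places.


z1[0] = (-0.3)·(3) + (0.2)·(2) + 0.8 = 0.3
z1[1] = (0.6)·(3) + (-1.5)·(2) - 0.4 = -1.6
h = tanh(z1) = [0.2913, -0.9217]
output = (-0.9)·(0.2913) + (0.8)·(-0.9217) + 0.1 = -0.8995

-0.8995


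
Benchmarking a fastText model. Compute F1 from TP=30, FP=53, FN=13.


Precision = 30/83 = 0.3614
Recall = 30/43 = 0.6977
F1 = 2·P·R/(P+R) = 2·TP/(2·TP+FP+FN) = 60/(60+53+13) = 60/126 = 0.4762

0.4762


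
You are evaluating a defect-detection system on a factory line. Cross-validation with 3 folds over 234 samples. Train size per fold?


Fold size = 234/3 = 78
Training per fold = 234 - 78 = 156

156


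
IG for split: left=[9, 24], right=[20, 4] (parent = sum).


Parent = [29, 28], H_parent = 0.9998
H_left = 0.8454 (n=33), H_right = 0.65 (n=24)
H_children = (33/57)·0.8454 + (24/57)·0.65 = 0.7631
IG = 0.9998 - 0.7631 = 0.2367

0.2367


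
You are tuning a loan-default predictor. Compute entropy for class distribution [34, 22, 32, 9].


Probabilities: [34/97, 22/97, 32/97, 9/97] ≈ [0.3505, 0.2268, 0.3299, 0.0928]
H = -((34/97)·log₂(34/97) + (22/97)·log₂(22/97) + (32/97)·log₂(32/97) + (9/97)·log₂(9/97))
  = 1.8617 bits

1.8617 bits


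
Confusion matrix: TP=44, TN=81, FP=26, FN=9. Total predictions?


Total = TP + TN + FP + FN
= 44 + 81 + 26 + 9
= 160
(Predicted positive: 70, predicted negative: 90)

160


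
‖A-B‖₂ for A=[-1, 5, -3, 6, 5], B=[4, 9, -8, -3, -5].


d = √((-1-4)² + (5-9)² + (-3+ 8)² + (6+ 3)² + (5+ 5)²)
  = √(25 + 16 + 25 + 81 + 100)
  = √247 = 15.7162

15.7162


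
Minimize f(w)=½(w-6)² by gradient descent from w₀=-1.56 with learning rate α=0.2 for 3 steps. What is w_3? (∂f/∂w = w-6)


step 1: grad = -1.56-6 = -7.56; w = -1.56 - 0.2·(-7.56) = -0.048
step 2: grad = -0.048-6 = -6.048; w = -0.048 - 0.2·(-6.048) = 1.1616
step 3: grad = 1.1616-6 = -4.8384; w = 1.1616 - 0.2·(-4.8384) = 2.12928

2.12928


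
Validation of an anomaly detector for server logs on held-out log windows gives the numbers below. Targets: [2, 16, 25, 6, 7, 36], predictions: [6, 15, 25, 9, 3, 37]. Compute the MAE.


Absolute errors: |2-6|=4, |16-15|=1, |25-25|=0, |6-9|=3, |7-3|=4, |36-37|=1
Sum = 13
MAE = 13/6 = 13/6

13/6


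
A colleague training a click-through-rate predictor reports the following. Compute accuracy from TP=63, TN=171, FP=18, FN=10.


Accuracy = (TP+TN)/(TP+TN+FP+FN)
= (63+171)/(262)
= 234/262 = 89.31%

89.31%


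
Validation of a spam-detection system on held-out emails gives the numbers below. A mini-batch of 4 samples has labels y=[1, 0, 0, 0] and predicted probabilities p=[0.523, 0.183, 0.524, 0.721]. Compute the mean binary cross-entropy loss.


L[0] = -ln(0.523) = 0.6482
L[1] = -ln(1-0.183) = -ln(0.817) = 0.2021
L[2] = -ln(1-0.524) = -ln(0.476) = 0.7423
L[3] = -ln(1-0.721) = -ln(0.279) = 1.2765
mean = (0.6482 + 0.2021 + 0.7423 + 1.2765)/4 = 0.7173

0.7173


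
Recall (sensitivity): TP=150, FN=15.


Recall = TP/(TP+FN)
= 150/(150+15)
= 150/165 = 90.91%

90.91%


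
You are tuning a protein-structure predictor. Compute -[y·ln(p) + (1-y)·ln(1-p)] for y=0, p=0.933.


BCE = -[y·ln(p) + (1-y)·ln(1-p)]
= -0 - 1·ln(1-0.933)
= -ln(0.067) = 2.7031

2.7031


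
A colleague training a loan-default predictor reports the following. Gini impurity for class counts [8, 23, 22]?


Probabilities: [8/53, 23/53, 22/53] ≈ [0.1509, 0.434, 0.4151]
Σpᵢ² = (64 + 529 + 484)/53² = 1077/2809
Gini = 1 - Σpᵢ² = 1 - 1077/2809 = 0.6166

0.6166


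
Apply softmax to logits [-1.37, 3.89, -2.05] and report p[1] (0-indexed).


Exponentials: e^-1.37=0.2541, e^3.89=48.9109, e^-2.05=0.1287
Sum = 49.2937
Softmax = [0.0052, 0.9922, 0.0026]
p[1] = 48.9109/49.2937 = 0.9922

0.9922


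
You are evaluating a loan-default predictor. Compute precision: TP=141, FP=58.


Precision = TP/(TP+FP)
= 141/(141+58)
= 141/199 = 70.85%

70.85%


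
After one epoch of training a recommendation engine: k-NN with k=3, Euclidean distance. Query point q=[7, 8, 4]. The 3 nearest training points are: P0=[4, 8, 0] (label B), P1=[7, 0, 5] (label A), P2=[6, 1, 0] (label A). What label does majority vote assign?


d(q,P0) = 5.0  (label B)
d(q,P1) = 8.0623  (label A)
d(q,P2) = 8.124  (label A)
Votes: A=2, B=1
Majority → A

A


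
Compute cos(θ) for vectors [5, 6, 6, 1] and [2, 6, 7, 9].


A·B = 5·2 + 6·6 + 6·7 + 1·9 = 97
‖A‖ = √98 = 9.8995, ‖B‖ = √170 = 13.0384
cos = 97/(√98·√170) = 97/√16660 = 0.7515

0.7515


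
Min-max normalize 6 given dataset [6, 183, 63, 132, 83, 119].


min=6, max=183
(6-6)/(183-6) = 0/177 = 0.0

0.0


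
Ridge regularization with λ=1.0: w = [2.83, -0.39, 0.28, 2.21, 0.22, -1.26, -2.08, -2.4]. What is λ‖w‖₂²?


‖w‖₂² = (2.83)² + (-0.39)² + (0.28)² + (2.21)² + (0.22)² + (-1.26)² + (-2.08)² + (-2.4)²
     = 8.0089 + 0.1521 + 0.0784 + 4.8841 + 0.0484 + 1.5876 + 4.3264 + 5.76
     = 24.8459
λ·‖w‖₂² = 1.0·24.8459 = 24.8459

24.8459


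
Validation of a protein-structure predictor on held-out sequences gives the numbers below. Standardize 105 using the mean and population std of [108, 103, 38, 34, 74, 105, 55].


μ = 73.8571, σ = 29.7966
z = (105 - 73.8571)/29.7966 = 1.0452

1.0452


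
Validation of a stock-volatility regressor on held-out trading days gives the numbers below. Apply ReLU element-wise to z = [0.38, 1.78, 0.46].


ReLU(0.38) = max(0, 0.38) = 0.38
ReLU(1.78) = max(0, 1.78) = 1.78
ReLU(0.46) = max(0, 0.46) = 0.46
result = [0.38, 1.78, 0.46]

[0.38, 1.78, 0.46]


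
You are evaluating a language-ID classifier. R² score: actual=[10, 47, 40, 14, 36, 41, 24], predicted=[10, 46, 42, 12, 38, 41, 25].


ȳ = 30.2857
SS_res = Σ(y-ŷ)² = 14
SS_tot = Σ(y-ȳ)² = 1237.43
R² = 1 - SS_res/SS_tot = 1 - 0.0113 = 0.9887

0.9887


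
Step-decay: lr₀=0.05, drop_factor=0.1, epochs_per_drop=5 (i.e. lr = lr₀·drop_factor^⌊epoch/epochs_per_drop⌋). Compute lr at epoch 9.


n_drops = ⌊9/5⌋ = 1
lr = 0.05·0.1^1 = 0.05·0.1 = 0.005

0.005


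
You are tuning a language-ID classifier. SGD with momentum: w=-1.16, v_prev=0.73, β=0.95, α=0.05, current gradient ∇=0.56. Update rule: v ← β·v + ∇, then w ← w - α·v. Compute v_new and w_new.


v_new = 0.95·0.73 + 0.56 = 0.6935 + 0.56 = 1.2535
w_new = -1.16 - 0.05·1.2535 = -1.16 - 0.062675 = -1.222675

v_new=1.2535, w_new=-1.222675


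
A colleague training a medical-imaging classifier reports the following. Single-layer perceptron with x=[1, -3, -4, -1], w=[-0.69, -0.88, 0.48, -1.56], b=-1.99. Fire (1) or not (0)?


z = (1)·(-0.69) + (-3)·(-0.88) + (-4)·(0.48) + (-1)·(-1.56) - 1.99
  = -0.4
step(z) = 0 (z<0)

0


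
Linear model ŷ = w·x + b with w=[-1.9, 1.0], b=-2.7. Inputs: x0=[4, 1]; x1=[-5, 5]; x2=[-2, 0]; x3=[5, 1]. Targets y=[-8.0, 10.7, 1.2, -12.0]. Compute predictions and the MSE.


ŷ0 = (-1.9)·(4) + (1.0)·(1) - 2.7 = -9.3
ŷ1 = (-1.9)·(-5) + (1.0)·(5) - 2.7 = 11.8
ŷ2 = (-1.9)·(-2) + (1.0)·(0) - 2.7 = 1.1
ŷ3 = (-1.9)·(5) + (1.0)·(1) - 2.7 = -11.2
errors² = [1.69, 1.21, 0.01, 0.64]
MSE = 3.5500/4 = 0.8875

0.8875


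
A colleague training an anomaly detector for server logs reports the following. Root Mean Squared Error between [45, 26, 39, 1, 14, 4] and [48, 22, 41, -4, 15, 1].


MSE = 64/6 = 10.6667
RMSE = √(64/6) = 3.266

3.266


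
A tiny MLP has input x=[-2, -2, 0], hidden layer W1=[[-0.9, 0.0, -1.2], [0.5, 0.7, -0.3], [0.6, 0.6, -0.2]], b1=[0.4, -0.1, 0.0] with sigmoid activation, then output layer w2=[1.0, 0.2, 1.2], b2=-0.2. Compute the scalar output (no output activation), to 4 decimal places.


z1[0] = (-0.9)·(-2) + (0.0)·(-2) + (-1.2)·(0) + 0.4 = 2.2
z1[1] = (0.5)·(-2) + (0.7)·(-2) + (-0.3)·(0) - 0.1 = -2.5
z1[2] = (0.6)·(-2) + (0.6)·(-2) + (-0.2)·(0) + 0.0 = -2.4
h = sigmoid(z1) = [0.9002, 0.0759, 0.0832]
output = (1.0)·(0.9002) + (0.2)·(0.0759) + (1.2)·(0.0832) - 0.2 = 0.8152

0.8152


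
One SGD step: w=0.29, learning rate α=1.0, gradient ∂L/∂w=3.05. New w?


w_new = w - α·∇
= 0.29 - 1.0·3.05
= 0.29 - 3.05
= -2.76

-2.76


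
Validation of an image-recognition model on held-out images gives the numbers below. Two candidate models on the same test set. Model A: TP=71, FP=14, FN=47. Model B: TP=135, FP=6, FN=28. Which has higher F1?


Model A: P=71/85=0.8353, R=71/118=0.6017, F1=2PR/(P+R)=2TP/(2TP+FP+FN)=142/203=0.6995
Model B: P=135/141=0.9574, R=135/163=0.8282, F1=2PR/(P+R)=2TP/(2TP+FP+FN)=270/304=0.8882
0.6995 < 0.8882 → Model B

Model B


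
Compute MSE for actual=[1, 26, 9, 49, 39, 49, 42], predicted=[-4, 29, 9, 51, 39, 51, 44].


Squared errors: (1+ 4)²=25, (26-29)²=9, (9-9)²=0, (49-51)²=4, (39-39)²=0, (49-51)²=4, (42-44)²=4
Sum = 46
MSE = 46/7 = 46/7

46/7


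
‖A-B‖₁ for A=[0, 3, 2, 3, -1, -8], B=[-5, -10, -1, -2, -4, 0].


d = |0+ 5| + |3+ 10| + |2+ 1| + |3+ 2| + |-1+ 4| + |-8-0|
  = 5 + 13 + 3 + 5 + 3 + 8
  = 37

37


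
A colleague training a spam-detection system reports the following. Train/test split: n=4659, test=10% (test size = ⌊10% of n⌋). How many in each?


Test = ⌊4659·10/100⌋ = 465
Train = 4659 - 465 = 4194

Train: 4194, Test: 465


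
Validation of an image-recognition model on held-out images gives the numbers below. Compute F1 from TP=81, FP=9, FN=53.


Precision = 81/90 = 0.9
Recall = 81/134 = 0.6045
F1 = 2·P·R/(P+R) = 2·TP/(2·TP+FP+FN) = 162/(162+9+53) = 162/224 = 0.7232

0.7232


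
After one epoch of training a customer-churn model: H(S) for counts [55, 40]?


Probabilities: [55/95, 40/95] ≈ [0.5789, 0.4211]
H = -((55/95)·log₂(55/95) + (40/95)·log₂(40/95))
  = 0.9819 bits

0.9819 bits


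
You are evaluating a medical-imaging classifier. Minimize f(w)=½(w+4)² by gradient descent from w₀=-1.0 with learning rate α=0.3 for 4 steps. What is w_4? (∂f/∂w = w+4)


step 1: grad = -1+4 = 3; w = -1 - 0.3·(3) = -1.9
step 2: grad = -1.9+4 = 2.1; w = -1.9 - 0.3·(2.1) = -2.53
step 3: grad = -2.53+4 = 1.47; w = -2.53 - 0.3·(1.47) = -2.971
step 4: grad = -2.971+4 = 1.029; w = -2.971 - 0.3·(1.029) = -3.2797

-3.2797


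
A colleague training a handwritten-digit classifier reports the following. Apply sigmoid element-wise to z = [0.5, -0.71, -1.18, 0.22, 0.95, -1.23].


σ(0.5) = 1/(1+e^-0.5) = 0.6225
σ(-0.71) = 1/(1+e^0.71) = 0.3296
σ(-1.18) = 1/(1+e^1.18) = 0.2351
σ(0.22) = 1/(1+e^-0.22) = 0.5548
σ(0.95) = 1/(1+e^-0.95) = 0.7211
σ(-1.23) = 1/(1+e^1.23) = 0.2262
result = [0.6225, 0.3296, 0.2351, 0.5548, 0.7211, 0.2262]

[0.6225, 0.3296, 0.2351, 0.5548, 0.7211, 0.2262]


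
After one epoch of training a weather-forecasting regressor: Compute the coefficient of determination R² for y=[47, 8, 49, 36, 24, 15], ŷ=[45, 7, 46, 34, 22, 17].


ȳ = 29.8333
SS_res = Σ(y-ŷ)² = 26
SS_tot = Σ(y-ȳ)² = 1430.83
R² = 1 - SS_res/SS_tot = 1 - 0.0182 = 0.9818

0.9818


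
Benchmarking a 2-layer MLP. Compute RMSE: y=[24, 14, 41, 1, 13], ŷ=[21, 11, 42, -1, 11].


MSE = 27/5 = 5.4
RMSE = √(27/5) = 2.3238

2.3238


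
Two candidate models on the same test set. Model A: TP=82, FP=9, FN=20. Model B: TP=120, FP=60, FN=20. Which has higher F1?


Model A: P=82/91=0.9011, R=82/102=0.8039, F1=2PR/(P+R)=2TP/(2TP+FP+FN)=164/193=0.8497
Model B: P=120/180=0.6667, R=120/140=0.8571, F1=2PR/(P+R)=2TP/(2TP+FP+FN)=240/320=0.75
0.8497 > 0.75 → Model A

Model A


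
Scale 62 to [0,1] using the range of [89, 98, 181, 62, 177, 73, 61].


min=61, max=181
(62-61)/(181-61) = 1/120 = 0.0083

0.0083


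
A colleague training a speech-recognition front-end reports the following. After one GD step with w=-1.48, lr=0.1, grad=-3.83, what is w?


w_new = w - α·∇
= -1.48 - 0.1·-3.83
= -1.48 + 0.383
= -1.097

-1.097


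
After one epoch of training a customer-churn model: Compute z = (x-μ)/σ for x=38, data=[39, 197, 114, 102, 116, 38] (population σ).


μ = 101, σ = 53.8888
z = (38 - 101)/53.8888 = -1.1691

-1.1691


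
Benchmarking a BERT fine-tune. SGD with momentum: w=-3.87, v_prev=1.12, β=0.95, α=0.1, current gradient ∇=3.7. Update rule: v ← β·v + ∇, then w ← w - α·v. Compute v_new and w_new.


v_new = 0.95·1.12 + 3.7 = 1.064 + 3.7 = 4.764
w_new = -3.87 - 0.1·4.764 = -3.87 - 0.4764 = -4.3464

v_new=4.764, w_new=-4.3464


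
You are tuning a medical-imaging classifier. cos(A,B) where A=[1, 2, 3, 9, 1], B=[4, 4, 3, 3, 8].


A·B = 1·4 + 2·4 + 3·3 + 9·3 + 1·8 = 56
‖A‖ = √96 = 9.798, ‖B‖ = √114 = 10.6771
cos = 56/(√96·√114) = 56/√10944 = 0.5353

0.5353


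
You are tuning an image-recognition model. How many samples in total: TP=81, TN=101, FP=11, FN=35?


Total = TP + TN + FP + FN
= 81 + 101 + 11 + 35
= 228
(Predicted positive: 92, predicted negative: 136)

228


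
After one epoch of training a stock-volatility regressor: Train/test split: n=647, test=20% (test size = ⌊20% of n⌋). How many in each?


Test = ⌊647·20/100⌋ = 129
Train = 647 - 129 = 518

Train: 518, Test: 129


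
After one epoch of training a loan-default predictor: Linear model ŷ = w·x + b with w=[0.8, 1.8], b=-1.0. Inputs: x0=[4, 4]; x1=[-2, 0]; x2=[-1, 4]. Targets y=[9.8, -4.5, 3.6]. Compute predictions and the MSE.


ŷ0 = (0.8)·(4) + (1.8)·(4) - 1.0 = 9.4
ŷ1 = (0.8)·(-2) + (1.8)·(0) - 1.0 = -2.6
ŷ2 = (0.8)·(-1) + (1.8)·(4) - 1.0 = 5.4
errors² = [0.16, 3.61, 3.24]
MSE = 7.0100/3 = 2.3367

2.3367


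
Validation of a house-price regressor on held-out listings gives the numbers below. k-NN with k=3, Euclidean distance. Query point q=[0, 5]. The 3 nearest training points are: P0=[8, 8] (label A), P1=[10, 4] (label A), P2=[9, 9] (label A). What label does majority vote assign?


d(q,P0) = 8.544  (label A)
d(q,P1) = 10.0499  (label A)
d(q,P2) = 9.8489  (label A)
Votes: A=3, B=0
Majority → A

A


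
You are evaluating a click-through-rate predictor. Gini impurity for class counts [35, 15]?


Probabilities: [35/50, 15/50] ≈ [0.7, 0.3]
Σpᵢ² = (1225 + 225)/50² = 1450/2500
Gini = 1 - Σpᵢ² = 1 - 1450/2500 = 0.42

0.42


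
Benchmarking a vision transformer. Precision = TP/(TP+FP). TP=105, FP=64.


Precision = TP/(TP+FP)
= 105/(105+64)
= 105/169 = 62.13%

62.13%


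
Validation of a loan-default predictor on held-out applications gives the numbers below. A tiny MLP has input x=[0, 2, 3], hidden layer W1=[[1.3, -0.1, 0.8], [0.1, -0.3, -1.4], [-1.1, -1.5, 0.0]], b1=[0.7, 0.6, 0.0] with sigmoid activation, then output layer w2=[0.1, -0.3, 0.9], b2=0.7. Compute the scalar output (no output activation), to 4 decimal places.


z1[0] = (1.3)·(0) + (-0.1)·(2) + (0.8)·(3) + 0.7 = 2.9
z1[1] = (0.1)·(0) + (-0.3)·(2) + (-1.4)·(3) + 0.6 = -4.2
z1[2] = (-1.1)·(0) + (-1.5)·(2) + (0.0)·(3) + 0.0 = -3.0
h = sigmoid(z1) = [0.9478, 0.0148, 0.0474]
output = (0.1)·(0.9478) + (-0.3)·(0.0148) + (0.9)·(0.0474) + 0.7 = 0.833

0.833


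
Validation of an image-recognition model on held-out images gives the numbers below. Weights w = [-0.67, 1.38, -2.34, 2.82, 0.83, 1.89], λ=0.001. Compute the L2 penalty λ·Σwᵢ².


‖w‖₂² = (-0.67)² + (1.38)² + (-2.34)² + (2.82)² + (0.83)² + (1.89)²
     = 0.4489 + 1.9044 + 5.4756 + 7.9524 + 0.6889 + 3.5721
     = 20.0423
λ·‖w‖₂² = 0.001·20.0423 = 0.020042

0.020042


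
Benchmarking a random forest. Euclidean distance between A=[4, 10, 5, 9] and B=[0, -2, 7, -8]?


d = √((4-0)² + (10+ 2)² + (5-7)² + (9+ 8)²)
  = √(16 + 144 + 4 + 289)
  = √453 = 21.2838

21.2838


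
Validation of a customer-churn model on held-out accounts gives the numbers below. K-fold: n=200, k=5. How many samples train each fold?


Fold size = 200/5 = 40
Training per fold = 200 - 40 = 160

160


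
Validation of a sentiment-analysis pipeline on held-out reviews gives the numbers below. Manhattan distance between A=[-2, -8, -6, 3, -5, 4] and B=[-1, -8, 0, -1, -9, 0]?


d = |-2+ 1| + |-8+ 8| + |-6-0| + |3+ 1| + |-5+ 9| + |4-0|
  = 1 + 0 + 6 + 4 + 4 + 4
  = 19

19


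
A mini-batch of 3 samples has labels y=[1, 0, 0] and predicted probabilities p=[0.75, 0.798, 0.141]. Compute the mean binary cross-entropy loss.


L[0] = -ln(0.75) = 0.2877
L[1] = -ln(1-0.798) = -ln(0.202) = 1.5995
L[2] = -ln(1-0.141) = -ln(0.859) = 0.152
mean = (0.2877 + 1.5995 + 0.152)/3 = 0.6797

0.6797


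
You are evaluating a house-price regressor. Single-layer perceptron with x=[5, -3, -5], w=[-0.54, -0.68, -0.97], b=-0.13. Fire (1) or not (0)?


z = (5)·(-0.54) + (-3)·(-0.68) + (-5)·(-0.97) - 0.13
  = 4.06
step(z) = 1 (z≥0)

1


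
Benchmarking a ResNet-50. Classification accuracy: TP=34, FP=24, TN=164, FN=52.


Accuracy = (TP+TN)/(TP+TN+FP+FN)
= (34+164)/(274)
= 198/274 = 72.26%

72.26%


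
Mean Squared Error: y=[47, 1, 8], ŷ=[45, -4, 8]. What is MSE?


Squared errors: (47-45)²=4, (1+ 4)²=25, (8-8)²=0
Sum = 29
MSE = 29/3 = 29/3

29/3


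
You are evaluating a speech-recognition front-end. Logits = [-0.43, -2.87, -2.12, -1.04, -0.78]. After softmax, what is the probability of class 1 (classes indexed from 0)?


Exponentials: e^-0.43=0.6505, e^-2.87=0.0567, e^-2.12=0.12, e^-1.04=0.3535, e^-0.78=0.4584
Sum = 1.6391
Softmax = [0.3969, 0.0346, 0.0732, 0.2156, 0.2797]
p[1] = 0.0567/1.6391 = 0.0346

0.0346


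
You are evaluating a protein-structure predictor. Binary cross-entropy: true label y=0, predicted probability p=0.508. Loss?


BCE = -[y·ln(p) + (1-y)·ln(1-p)]
= -0 - 1·ln(1-0.508)
= -ln(0.492) = 0.7093

0.7093


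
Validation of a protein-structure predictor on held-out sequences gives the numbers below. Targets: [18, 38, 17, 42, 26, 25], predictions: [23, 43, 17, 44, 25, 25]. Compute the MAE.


Absolute errors: |18-23|=5, |38-43|=5, |17-17|=0, |42-44|=2, |26-25|=1, |25-25|=0
Sum = 13
MAE = 13/6 = 13/6

13/6


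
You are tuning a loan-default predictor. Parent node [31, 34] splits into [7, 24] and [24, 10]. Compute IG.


Parent = [31, 34], H_parent = 0.9985
H_left = 0.7706 (n=31), H_right = 0.874 (n=34)
H_children = (31/65)·0.7706 + (34/65)·0.874 = 0.8247
IG = 0.9985 - 0.8247 = 0.1738

0.1738


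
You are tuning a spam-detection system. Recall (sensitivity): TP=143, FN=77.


Recall = TP/(TP+FN)
= 143/(143+77)
= 143/220 = 65.0%

65.0%


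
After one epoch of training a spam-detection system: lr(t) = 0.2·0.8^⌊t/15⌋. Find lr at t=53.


n_drops = ⌊53/15⌋ = 3
lr = 0.2·0.8^3 = 0.2·0.512 = 0.1024

0.1024


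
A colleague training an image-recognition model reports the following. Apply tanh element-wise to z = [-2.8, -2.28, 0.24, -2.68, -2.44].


tanh(-2.8) = -0.9926
tanh(-2.28) = -0.9793
tanh(0.24) = 0.2355
tanh(-2.68) = -0.9906
tanh(-2.44) = -0.9849
result = [-0.9926, -0.9793, 0.2355, -0.9906, -0.9849]

[-0.9926, -0.9793, 0.2355, -0.9906, -0.9849]


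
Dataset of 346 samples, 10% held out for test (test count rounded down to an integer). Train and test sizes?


Test = ⌊346·10/100⌋ = 34
Train = 346 - 34 = 312

Train: 312, Test: 34


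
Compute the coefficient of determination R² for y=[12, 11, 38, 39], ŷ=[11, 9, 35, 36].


ȳ = 25
SS_res = Σ(y-ŷ)² = 23
SS_tot = Σ(y-ȳ)² = 730
R² = 1 - SS_res/SS_tot = 1 - 0.0315 = 0.9685

0.9685


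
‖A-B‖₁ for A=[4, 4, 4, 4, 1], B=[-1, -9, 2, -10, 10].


d = |4+ 1| + |4+ 9| + |4-2| + |4+ 10| + |1-10|
  = 5 + 13 + 2 + 14 + 9
  = 43

43


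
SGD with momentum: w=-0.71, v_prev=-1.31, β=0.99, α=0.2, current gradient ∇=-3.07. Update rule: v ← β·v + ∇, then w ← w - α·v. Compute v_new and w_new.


v_new = 0.99·-1.31 - 3.07 = -1.2969 - 3.07 = -4.3669
w_new = -0.71 - 0.2·-4.3669 = -0.71 + 0.87338 = 0.16338

v_new=-4.3669, w_new=0.16338


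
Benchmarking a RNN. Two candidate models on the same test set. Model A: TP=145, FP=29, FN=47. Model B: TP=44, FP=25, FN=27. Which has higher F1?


Model A: P=145/174=0.8333, R=145/192=0.7552, F1=2PR/(P+R)=2TP/(2TP+FP+FN)=290/366=0.7923
Model B: P=44/69=0.6377, R=44/71=0.6197, F1=2PR/(P+R)=2TP/(2TP+FP+FN)=88/140=0.6286
0.7923 > 0.6286 → Model A

Model A


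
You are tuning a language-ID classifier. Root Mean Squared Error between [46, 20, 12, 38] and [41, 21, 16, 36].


MSE = 46/4 = 11.5
RMSE = √(46/4) = 3.3912

3.3912


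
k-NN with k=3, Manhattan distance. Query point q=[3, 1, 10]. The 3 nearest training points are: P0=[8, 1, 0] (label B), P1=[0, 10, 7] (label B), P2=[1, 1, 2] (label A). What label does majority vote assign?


d(q,P0) = 15  (label B)
d(q,P1) = 15  (label B)
d(q,P2) = 10  (label A)
Votes: A=1, B=2
Majority → B

B


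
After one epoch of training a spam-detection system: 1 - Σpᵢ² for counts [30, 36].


Probabilities: [30/66, 36/66] ≈ [0.4545, 0.5455]
Σpᵢ² = (900 + 1296)/66² = 2196/4356
Gini = 1 - Σpᵢ² = 1 - 2196/4356 = 0.4959

0.4959


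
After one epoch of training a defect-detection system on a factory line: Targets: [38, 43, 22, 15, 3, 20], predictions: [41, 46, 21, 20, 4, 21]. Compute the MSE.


Squared errors: (38-41)²=9, (43-46)²=9, (22-21)²=1, (15-20)²=25, (3-4)²=1, (20-21)²=1
Sum = 46
MSE = 46/6 = 23/3

23/3


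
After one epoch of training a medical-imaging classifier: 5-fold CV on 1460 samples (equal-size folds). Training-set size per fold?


Fold size = 1460/5 = 292
Training per fold = 1460 - 292 = 1168

1168


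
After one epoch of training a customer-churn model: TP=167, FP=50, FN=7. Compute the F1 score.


Precision = 167/217 = 0.7696
Recall = 167/174 = 0.9598
F1 = 2·P·R/(P+R) = 2·TP/(2·TP+FP+FN) = 334/(334+50+7) = 334/391 = 0.8542

0.8542


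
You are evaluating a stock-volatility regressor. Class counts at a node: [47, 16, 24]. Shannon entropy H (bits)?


Probabilities: [47/87, 16/87, 24/87] ≈ [0.5402, 0.1839, 0.2759]
H = -((47/87)·log₂(47/87) + (16/87)·log₂(16/87) + (24/87)·log₂(24/87))
  = 1.4417 bits

1.4417 bits


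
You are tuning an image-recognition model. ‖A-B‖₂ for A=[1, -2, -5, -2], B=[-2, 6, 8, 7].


d = √((1+ 2)² + (-2-6)² + (-5-8)² + (-2-7)²)
  = √(9 + 64 + 169 + 81)
  = √323 = 17.9722

17.9722


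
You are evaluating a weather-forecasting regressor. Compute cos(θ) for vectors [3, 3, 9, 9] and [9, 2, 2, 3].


A·B = 3·9 + 3·2 + 9·2 + 9·3 = 78
‖A‖ = √180 = 13.4164, ‖B‖ = √98 = 9.8995
cos = 78/(√180·√98) = 78/√17640 = 0.5873

0.5873


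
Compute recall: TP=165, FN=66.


Recall = TP/(TP+FN)
= 165/(165+66)
= 165/231 = 71.43%

71.43%


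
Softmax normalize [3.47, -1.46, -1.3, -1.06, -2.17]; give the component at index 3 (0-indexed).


Exponentials: e^3.47=32.1367, e^-1.46=0.2322, e^-1.3=0.2725, e^-1.06=0.3465, e^-2.17=0.1142
Sum = 33.1021
Softmax = [0.9708, 0.007, 0.0082, 0.0105, 0.0034]
p[3] = 0.3465/33.1021 = 0.0105

0.0105


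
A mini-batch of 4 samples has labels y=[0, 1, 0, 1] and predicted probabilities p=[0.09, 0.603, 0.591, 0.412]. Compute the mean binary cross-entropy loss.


L[0] = -ln(1-0.09) = -ln(0.91) = 0.0943
L[1] = -ln(0.603) = 0.5058
L[2] = -ln(1-0.591) = -ln(0.409) = 0.894
L[3] = -ln(0.412) = 0.8867
mean = (0.0943 + 0.5058 + 0.894 + 0.8867)/4 = 0.5952

0.5952


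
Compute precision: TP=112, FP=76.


Precision = TP/(TP+FP)
= 112/(112+76)
= 112/188 = 59.57%

59.57%


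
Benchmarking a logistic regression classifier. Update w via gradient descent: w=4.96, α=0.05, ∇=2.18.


w_new = w - α·∇
= 4.96 - 0.05·2.18
= 4.96 - 0.109
= 4.851

4.851


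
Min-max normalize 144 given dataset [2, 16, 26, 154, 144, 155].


min=2, max=155
(144-2)/(155-2) = 142/153 = 0.9281

0.9281


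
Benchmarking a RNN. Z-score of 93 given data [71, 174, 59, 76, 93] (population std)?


μ = 94.6, σ = 41.1757
z = (93 - 94.6)/41.1757 = -0.0389

-0.0389


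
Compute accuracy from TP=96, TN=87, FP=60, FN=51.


Accuracy = (TP+TN)/(TP+TN+FP+FN)
= (96+87)/(294)
= 183/294 = 62.24%

62.24%


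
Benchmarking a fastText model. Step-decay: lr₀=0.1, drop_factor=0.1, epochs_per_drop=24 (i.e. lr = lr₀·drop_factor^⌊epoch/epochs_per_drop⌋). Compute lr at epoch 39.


n_drops = ⌊39/24⌋ = 1
lr = 0.1·0.1^1 = 0.1·0.1 = 0.01

0.01


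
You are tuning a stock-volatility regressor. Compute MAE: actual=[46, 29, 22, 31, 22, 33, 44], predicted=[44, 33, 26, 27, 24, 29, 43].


Absolute errors: |46-44|=2, |29-33|=4, |22-26|=4, |31-27|=4, |22-24|=2, |33-29|=4, |44-43|=1
Sum = 21
MAE = 21/7 = 3

3


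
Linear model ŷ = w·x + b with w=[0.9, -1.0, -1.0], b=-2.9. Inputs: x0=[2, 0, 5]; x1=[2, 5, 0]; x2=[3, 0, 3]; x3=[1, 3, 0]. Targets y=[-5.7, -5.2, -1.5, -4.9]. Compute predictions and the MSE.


ŷ0 = (0.9)·(2) + (-1.0)·(0) + (-1.0)·(5) - 2.9 = -6.1
ŷ1 = (0.9)·(2) + (-1.0)·(5) + (-1.0)·(0) - 2.9 = -6.1
ŷ2 = (0.9)·(3) + (-1.0)·(0) + (-1.0)·(3) - 2.9 = -3.2
ŷ3 = (0.9)·(1) + (-1.0)·(3) + (-1.0)·(0) - 2.9 = -5.0
errors² = [0.16, 0.81, 2.89, 0.01]
MSE = 3.8700/4 = 0.9675

0.9675


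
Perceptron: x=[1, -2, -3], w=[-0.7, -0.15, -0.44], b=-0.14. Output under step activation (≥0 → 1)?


z = (1)·(-0.7) + (-2)·(-0.15) + (-3)·(-0.44) - 0.14
  = 0.78
step(z) = 1 (z≥0)

1


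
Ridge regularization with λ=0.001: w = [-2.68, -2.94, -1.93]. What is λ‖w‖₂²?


‖w‖₂² = (-2.68)² + (-2.94)² + (-1.93)²
     = 7.1824 + 8.6436 + 3.7249
     = 19.5509
λ·‖w‖₂² = 0.001·19.5509 = 0.019551

0.019551


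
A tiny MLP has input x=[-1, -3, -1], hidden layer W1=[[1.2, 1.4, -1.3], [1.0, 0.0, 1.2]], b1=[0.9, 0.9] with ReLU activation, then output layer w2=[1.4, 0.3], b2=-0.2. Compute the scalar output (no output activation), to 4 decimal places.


z1[0] = (1.2)·(-1) + (1.4)·(-3) + (-1.3)·(-1) + 0.9 = -3.2
z1[1] = (1.0)·(-1) + (0.0)·(-3) + (1.2)·(-1) + 0.9 = -1.3
h = ReLU(z1) = [0.0, 0.0]
output = (1.4)·(0.0) + (0.3)·(0.0) - 0.2 = -0.2

-0.2


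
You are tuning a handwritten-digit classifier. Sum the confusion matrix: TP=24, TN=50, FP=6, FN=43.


Total = TP + TN + FP + FN
= 24 + 50 + 6 + 43
= 123
(Predicted positive: 30, predicted negative: 93)

123


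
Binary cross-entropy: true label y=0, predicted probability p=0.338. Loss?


BCE = -[y·ln(p) + (1-y)·ln(1-p)]
= -0 - 1·ln(1-0.338)
= -ln(0.662) = 0.4125

0.4125


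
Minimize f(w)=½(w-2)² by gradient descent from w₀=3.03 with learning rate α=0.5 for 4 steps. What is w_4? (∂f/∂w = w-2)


step 1: grad = 3.03-2 = 1.03; w = 3.03 - 0.5·(1.03) = 2.515
step 2: grad = 2.515-2 = 0.515; w = 2.515 - 0.5·(0.515) = 2.2575
step 3: grad = 2.2575-2 = 0.2575; w = 2.2575 - 0.5·(0.2575) = 2.12875
step 4: grad = 2.12875-2 = 0.12875; w = 2.12875 - 0.5·(0.12875) = 2.064375

2.064375


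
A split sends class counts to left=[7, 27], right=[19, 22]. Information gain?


Parent = [26, 49], H_parent = 0.9311
H_left = 0.7335 (n=34), H_right = 0.9961 (n=41)
H_children = (34/75)·0.7335 + (41/75)·0.9961 = 0.8771
IG = 0.9311 - 0.8771 = 0.054

0.054


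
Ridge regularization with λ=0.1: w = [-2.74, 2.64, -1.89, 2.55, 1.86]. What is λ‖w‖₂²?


‖w‖₂² = (-2.74)² + (2.64)² + (-1.89)² + (2.55)² + (1.86)²
     = 7.5076 + 6.9696 + 3.5721 + 6.5025 + 3.4596
     = 28.0114
λ·‖w‖₂² = 0.1·28.0114 = 2.80114

2.80114


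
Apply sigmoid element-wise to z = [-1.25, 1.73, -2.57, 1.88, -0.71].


σ(-1.25) = 1/(1+e^1.25) = 0.2227
σ(1.73) = 1/(1+e^-1.73) = 0.8494
σ(-2.57) = 1/(1+e^2.57) = 0.0711
σ(1.88) = 1/(1+e^-1.88) = 0.8676
σ(-0.71) = 1/(1+e^0.71) = 0.3296
result = [0.2227, 0.8494, 0.0711, 0.8676, 0.3296]

[0.2227, 0.8494, 0.0711, 0.8676, 0.3296]


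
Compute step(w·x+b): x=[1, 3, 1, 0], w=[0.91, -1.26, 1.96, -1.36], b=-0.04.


z = (1)·(0.91) + (3)·(-1.26) + (1)·(1.96) + (0)·(-1.36) - 0.04
  = -0.95
step(z) = 0 (z<0)

0


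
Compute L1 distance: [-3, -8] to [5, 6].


d = |-3-5| + |-8-6|
  = 8 + 14
  = 22

22


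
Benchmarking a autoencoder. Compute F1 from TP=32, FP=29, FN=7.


Precision = 32/61 = 0.5246
Recall = 32/39 = 0.8205
F1 = 2·P·R/(P+R) = 2·TP/(2·TP+FP+FN) = 64/(64+29+7) = 64/100 = 0.64

0.64


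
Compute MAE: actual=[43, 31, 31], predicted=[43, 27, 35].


Absolute errors: |43-43|=0, |31-27|=4, |31-35|=4
Sum = 8
MAE = 8/3 = 8/3

8/3


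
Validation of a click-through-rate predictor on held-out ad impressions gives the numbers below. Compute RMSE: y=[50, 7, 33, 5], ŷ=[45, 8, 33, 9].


MSE = 42/4 = 10.5
RMSE = √(42/4) = 3.2404

3.2404


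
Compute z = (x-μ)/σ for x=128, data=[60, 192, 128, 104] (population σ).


μ = 121, σ = 47.697
z = (128 - 121)/47.697 = 0.1468

0.1468


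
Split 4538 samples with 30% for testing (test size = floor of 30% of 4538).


Test = ⌊4538·30/100⌋ = 1361
Train = 4538 - 1361 = 3177

Train: 3177, Test: 1361


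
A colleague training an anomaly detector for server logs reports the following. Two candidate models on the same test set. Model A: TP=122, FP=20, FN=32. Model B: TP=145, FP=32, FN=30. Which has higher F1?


Model A: P=122/142=0.8592, R=122/154=0.7922, F1=2PR/(P+R)=2TP/(2TP+FP+FN)=244/296=0.8243
Model B: P=145/177=0.8192, R=145/175=0.8286, F1=2PR/(P+R)=2TP/(2TP+FP+FN)=290/352=0.8239
0.8243 > 0.8239 → Model A

Model A


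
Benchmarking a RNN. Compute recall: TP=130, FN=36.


Recall = TP/(TP+FN)
= 130/(130+36)
= 130/166 = 78.31%

78.31%


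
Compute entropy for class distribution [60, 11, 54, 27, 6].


Probabilities: [60/158, 11/158, 54/158, 27/158, 6/158] ≈ [0.3797, 0.0696, 0.3418, 0.1709, 0.038]
H = -((60/158)·log₂(60/158) + (11/158)·log₂(11/158) + (54/158)·log₂(54/158) + (27/158)·log₂(27/158) + (6/158)·log₂(6/158))
  = 1.9422 bits

1.9422 bits


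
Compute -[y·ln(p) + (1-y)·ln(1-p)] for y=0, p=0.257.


BCE = -[y·ln(p) + (1-y)·ln(1-p)]
= -0 - 1·ln(1-0.257)
= -ln(0.743) = 0.2971

0.2971


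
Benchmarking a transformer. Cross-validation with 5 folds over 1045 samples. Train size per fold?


Fold size = 1045/5 = 209
Training per fold = 1045 - 209 = 836

836


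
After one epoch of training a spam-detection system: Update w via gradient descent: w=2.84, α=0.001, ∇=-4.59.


w_new = w - α·∇
= 2.84 - 0.001·-4.59
= 2.84 + 0.00459
= 2.84459

2.84459


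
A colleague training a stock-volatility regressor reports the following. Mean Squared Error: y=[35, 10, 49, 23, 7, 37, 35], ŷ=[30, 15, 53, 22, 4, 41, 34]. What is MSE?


Squared errors: (35-30)²=25, (10-15)²=25, (49-53)²=16, (23-22)²=1, (7-4)²=9, (37-41)²=16, (35-34)²=1
Sum = 93
MSE = 93/7 = 93/7

93/7


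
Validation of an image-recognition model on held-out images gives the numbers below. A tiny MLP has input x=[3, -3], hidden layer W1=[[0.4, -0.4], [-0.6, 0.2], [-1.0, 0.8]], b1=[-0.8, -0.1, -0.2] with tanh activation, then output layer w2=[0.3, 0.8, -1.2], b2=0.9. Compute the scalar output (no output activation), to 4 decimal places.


z1[0] = (0.4)·(3) + (-0.4)·(-3) - 0.8 = 1.6
z1[1] = (-0.6)·(3) + (0.2)·(-3) - 0.1 = -2.5
z1[2] = (-1.0)·(3) + (0.8)·(-3) - 0.2 = -5.6
h = tanh(z1) = [0.9217, -0.9866, -1.0]
output = (0.3)·(0.9217) + (0.8)·(-0.9866) + (-1.2)·(-1.0) + 0.9 = 1.5872

1.5872


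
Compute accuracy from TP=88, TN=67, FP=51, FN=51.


Accuracy = (TP+TN)/(TP+TN+FP+FN)
= (88+67)/(257)
= 155/257 = 60.31%

60.31%


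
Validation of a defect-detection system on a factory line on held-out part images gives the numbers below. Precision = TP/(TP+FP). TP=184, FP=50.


Precision = TP/(TP+FP)
= 184/(184+50)
= 184/234 = 78.63%

78.63%


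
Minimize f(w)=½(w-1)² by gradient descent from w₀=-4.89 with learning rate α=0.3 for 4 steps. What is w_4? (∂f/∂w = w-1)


step 1: grad = -4.89-1 = -5.89; w = -4.89 - 0.3·(-5.89) = -3.123
step 2: grad = -3.123-1 = -4.123; w = -3.123 - 0.3·(-4.123) = -1.8861
step 3: grad = -1.8861-1 = -2.8861; w = -1.8861 - 0.3·(-2.8861) = -1.02027
step 4: grad = -1.02027-1 = -2.02027; w = -1.02027 - 0.3·(-2.02027) = -0.414189

-0.414189


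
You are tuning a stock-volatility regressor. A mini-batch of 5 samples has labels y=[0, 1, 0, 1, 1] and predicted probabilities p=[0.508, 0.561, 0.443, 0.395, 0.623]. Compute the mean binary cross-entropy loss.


L[0] = -ln(1-0.508) = -ln(0.492) = 0.7093
L[1] = -ln(0.561) = 0.578
L[2] = -ln(1-0.443) = -ln(0.557) = 0.5852
L[3] = -ln(0.395) = 0.9289
L[4] = -ln(0.623) = 0.4732
mean = (0.7093 + 0.578 + 0.5852 + 0.9289 + 0.4732)/5 = 0.6549

0.6549


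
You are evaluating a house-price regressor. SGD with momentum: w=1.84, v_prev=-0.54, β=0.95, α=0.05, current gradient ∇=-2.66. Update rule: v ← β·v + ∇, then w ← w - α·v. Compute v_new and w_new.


v_new = 0.95·-0.54 - 2.66 = -0.513 - 2.66 = -3.173
w_new = 1.84 - 0.05·-3.173 = 1.84 + 0.15865 = 1.99865

v_new=-3.173, w_new=1.99865


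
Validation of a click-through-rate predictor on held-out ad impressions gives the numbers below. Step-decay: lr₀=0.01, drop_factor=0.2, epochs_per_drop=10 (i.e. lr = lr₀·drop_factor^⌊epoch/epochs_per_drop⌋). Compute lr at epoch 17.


n_drops = ⌊17/10⌋ = 1
lr = 0.01·0.2^1 = 0.01·0.2 = 0.002

0.002


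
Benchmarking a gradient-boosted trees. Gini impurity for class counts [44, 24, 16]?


Probabilities: [44/84, 24/84, 16/84] ≈ [0.5238, 0.2857, 0.1905]
Σpᵢ² = (1936 + 576 + 256)/84² = 2768/7056
Gini = 1 - Σpᵢ² = 1 - 2768/7056 = 0.6077

0.6077


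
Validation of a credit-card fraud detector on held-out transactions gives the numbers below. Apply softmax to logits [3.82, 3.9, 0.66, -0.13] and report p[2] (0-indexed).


Exponentials: e^3.82=45.6042, e^3.9=49.4024, e^0.66=1.9348, e^-0.13=0.8781
Sum = 97.8195
Softmax = [0.4662, 0.505, 0.0198, 0.009]
p[2] = 1.9348/97.8195 = 0.0198

0.0198


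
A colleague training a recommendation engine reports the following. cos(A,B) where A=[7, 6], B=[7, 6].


A·B = 7·7 + 6·6 = 85
‖A‖ = √85 = 9.2195, ‖B‖ = √85 = 9.2195
cos = 85/(√85·√85) = 85/√7225 = 1.0

1.0


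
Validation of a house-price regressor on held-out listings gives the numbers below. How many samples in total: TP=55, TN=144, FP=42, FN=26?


Total = TP + TN + FP + FN
= 55 + 144 + 42 + 26
= 267
(Predicted positive: 97, predicted negative: 170)

267


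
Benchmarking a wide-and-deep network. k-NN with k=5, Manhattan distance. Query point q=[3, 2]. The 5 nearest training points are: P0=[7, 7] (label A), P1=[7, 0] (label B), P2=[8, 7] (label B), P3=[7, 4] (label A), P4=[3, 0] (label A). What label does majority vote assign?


d(q,P0) = 9  (label A)
d(q,P1) = 6  (label B)
d(q,P2) = 10  (label B)
d(q,P3) = 6  (label A)
d(q,P4) = 2  (label A)
Votes: A=3, B=2
Majority → A

A


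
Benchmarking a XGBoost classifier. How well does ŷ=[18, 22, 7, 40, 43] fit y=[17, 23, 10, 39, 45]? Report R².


ȳ = 26.8
SS_res = Σ(y-ŷ)² = 16
SS_tot = Σ(y-ȳ)² = 872.8
R² = 1 - SS_res/SS_tot = 1 - 0.0183 = 0.9817

0.9817


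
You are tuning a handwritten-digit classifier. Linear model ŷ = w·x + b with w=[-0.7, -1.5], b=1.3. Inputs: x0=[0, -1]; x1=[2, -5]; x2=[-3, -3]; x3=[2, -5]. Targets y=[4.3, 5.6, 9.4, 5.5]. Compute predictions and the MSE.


ŷ0 = (-0.7)·(0) + (-1.5)·(-1) + 1.3 = 2.8
ŷ1 = (-0.7)·(2) + (-1.5)·(-5) + 1.3 = 7.4
ŷ2 = (-0.7)·(-3) + (-1.5)·(-3) + 1.3 = 7.9
ŷ3 = (-0.7)·(2) + (-1.5)·(-5) + 1.3 = 7.4
errors² = [2.25, 3.24, 2.25, 3.61]
MSE = 11.3500/4 = 2.8375

2.8375


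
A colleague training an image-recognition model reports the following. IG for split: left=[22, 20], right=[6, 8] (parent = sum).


Parent = [28, 28], H_parent = 1
H_left = 0.9984 (n=42), H_right = 0.9852 (n=14)
H_children = (42/56)·0.9984 + (14/56)·0.9852 = 0.9951
IG = 1 - 0.9951 = 0.0049

0.0049


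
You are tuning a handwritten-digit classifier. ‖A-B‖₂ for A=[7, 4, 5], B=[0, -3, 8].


d = √((7-0)² + (4+ 3)² + (5-8)²)
  = √(49 + 49 + 9)
  = √107 = 10.3441

10.3441


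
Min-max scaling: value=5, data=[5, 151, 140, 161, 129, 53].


min=5, max=161
(5-5)/(161-5) = 0/156 = 0.0

0.0


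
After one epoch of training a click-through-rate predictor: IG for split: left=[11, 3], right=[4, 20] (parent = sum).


Parent = [15, 23], H_parent = 0.9678
H_left = 0.7496 (n=14), H_right = 0.65 (n=24)
H_children = (14/38)·0.7496 + (24/38)·0.65 = 0.6867
IG = 0.9678 - 0.6867 = 0.2811

0.2811


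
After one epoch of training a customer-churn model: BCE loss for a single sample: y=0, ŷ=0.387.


BCE = -[y·ln(p) + (1-y)·ln(1-p)]
= -0 - 1·ln(1-0.387)
= -ln(0.613) = 0.4894

0.4894


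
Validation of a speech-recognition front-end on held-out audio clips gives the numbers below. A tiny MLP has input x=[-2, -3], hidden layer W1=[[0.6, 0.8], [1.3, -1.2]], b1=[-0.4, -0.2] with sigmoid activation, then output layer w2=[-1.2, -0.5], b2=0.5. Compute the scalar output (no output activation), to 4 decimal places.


z1[0] = (0.6)·(-2) + (0.8)·(-3) - 0.4 = -4.0
z1[1] = (1.3)·(-2) + (-1.2)·(-3) - 0.2 = 0.8
h = sigmoid(z1) = [0.018, 0.69]
output = (-1.2)·(0.018) + (-0.5)·(0.69) + 0.5 = 0.1334

0.1334


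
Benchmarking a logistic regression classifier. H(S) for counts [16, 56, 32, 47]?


Probabilities: [16/151, 56/151, 32/151, 47/151] ≈ [0.106, 0.3709, 0.2119, 0.3113]
H = -((16/151)·log₂(16/151) + (56/151)·log₂(56/151) + (32/151)·log₂(32/151) + (47/151)·log₂(47/151))
  = 1.8723 bits

1.8723 bits


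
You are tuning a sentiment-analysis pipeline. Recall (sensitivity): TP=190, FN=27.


Recall = TP/(TP+FN)
= 190/(190+27)
= 190/217 = 87.56%

87.56%


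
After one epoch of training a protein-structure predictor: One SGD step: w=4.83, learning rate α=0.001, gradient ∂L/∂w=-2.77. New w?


w_new = w - α·∇
= 4.83 - 0.001·-2.77
= 4.83 + 0.00277
= 4.83277

4.83277


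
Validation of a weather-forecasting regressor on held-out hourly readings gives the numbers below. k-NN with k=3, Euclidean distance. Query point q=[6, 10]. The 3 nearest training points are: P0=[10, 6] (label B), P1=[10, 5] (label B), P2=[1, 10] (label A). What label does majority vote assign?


d(q,P0) = 5.6569  (label B)
d(q,P1) = 6.4031  (label B)
d(q,P2) = 5.0  (label A)
Votes: A=1, B=2
Majority → B

B


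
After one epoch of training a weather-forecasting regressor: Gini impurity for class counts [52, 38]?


Probabilities: [52/90, 38/90] ≈ [0.5778, 0.4222]
Σpᵢ² = (2704 + 1444)/90² = 4148/8100
Gini = 1 - Σpᵢ² = 1 - 4148/8100 = 0.4879

0.4879


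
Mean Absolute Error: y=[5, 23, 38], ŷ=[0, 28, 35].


Absolute errors: |5-0|=5, |23-28|=5, |38-35|=3
Sum = 13
MAE = 13/3 = 13/3

13/3


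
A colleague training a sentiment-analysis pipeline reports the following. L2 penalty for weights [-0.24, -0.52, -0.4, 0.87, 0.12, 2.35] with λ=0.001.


‖w‖₂² = (-0.24)² + (-0.52)² + (-0.4)² + (0.87)² + (0.12)² + (2.35)²
     = 0.0576 + 0.2704 + 0.16 + 0.7569 + 0.0144 + 5.5225
     = 6.7818
λ·‖w‖₂² = 0.001·6.7818 = 0.006782

0.006782
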